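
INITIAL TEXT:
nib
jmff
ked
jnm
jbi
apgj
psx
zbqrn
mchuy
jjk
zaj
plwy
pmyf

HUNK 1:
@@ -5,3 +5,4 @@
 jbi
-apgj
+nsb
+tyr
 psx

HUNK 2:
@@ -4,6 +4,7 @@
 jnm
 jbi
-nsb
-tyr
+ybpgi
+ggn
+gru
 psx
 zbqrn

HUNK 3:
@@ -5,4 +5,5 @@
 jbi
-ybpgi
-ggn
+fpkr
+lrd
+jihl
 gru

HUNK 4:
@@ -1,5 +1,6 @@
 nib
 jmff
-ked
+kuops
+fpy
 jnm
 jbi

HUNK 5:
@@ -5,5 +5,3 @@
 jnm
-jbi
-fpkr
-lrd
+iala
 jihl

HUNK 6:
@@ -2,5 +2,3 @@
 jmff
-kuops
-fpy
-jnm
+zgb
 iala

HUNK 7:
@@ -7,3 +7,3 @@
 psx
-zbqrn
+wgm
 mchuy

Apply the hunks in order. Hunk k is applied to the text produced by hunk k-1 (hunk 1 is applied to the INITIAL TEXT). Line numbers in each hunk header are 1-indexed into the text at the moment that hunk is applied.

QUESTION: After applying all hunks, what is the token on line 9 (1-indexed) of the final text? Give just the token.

Hunk 1: at line 5 remove [apgj] add [nsb,tyr] -> 14 lines: nib jmff ked jnm jbi nsb tyr psx zbqrn mchuy jjk zaj plwy pmyf
Hunk 2: at line 4 remove [nsb,tyr] add [ybpgi,ggn,gru] -> 15 lines: nib jmff ked jnm jbi ybpgi ggn gru psx zbqrn mchuy jjk zaj plwy pmyf
Hunk 3: at line 5 remove [ybpgi,ggn] add [fpkr,lrd,jihl] -> 16 lines: nib jmff ked jnm jbi fpkr lrd jihl gru psx zbqrn mchuy jjk zaj plwy pmyf
Hunk 4: at line 1 remove [ked] add [kuops,fpy] -> 17 lines: nib jmff kuops fpy jnm jbi fpkr lrd jihl gru psx zbqrn mchuy jjk zaj plwy pmyf
Hunk 5: at line 5 remove [jbi,fpkr,lrd] add [iala] -> 15 lines: nib jmff kuops fpy jnm iala jihl gru psx zbqrn mchuy jjk zaj plwy pmyf
Hunk 6: at line 2 remove [kuops,fpy,jnm] add [zgb] -> 13 lines: nib jmff zgb iala jihl gru psx zbqrn mchuy jjk zaj plwy pmyf
Hunk 7: at line 7 remove [zbqrn] add [wgm] -> 13 lines: nib jmff zgb iala jihl gru psx wgm mchuy jjk zaj plwy pmyf
Final line 9: mchuy

Answer: mchuy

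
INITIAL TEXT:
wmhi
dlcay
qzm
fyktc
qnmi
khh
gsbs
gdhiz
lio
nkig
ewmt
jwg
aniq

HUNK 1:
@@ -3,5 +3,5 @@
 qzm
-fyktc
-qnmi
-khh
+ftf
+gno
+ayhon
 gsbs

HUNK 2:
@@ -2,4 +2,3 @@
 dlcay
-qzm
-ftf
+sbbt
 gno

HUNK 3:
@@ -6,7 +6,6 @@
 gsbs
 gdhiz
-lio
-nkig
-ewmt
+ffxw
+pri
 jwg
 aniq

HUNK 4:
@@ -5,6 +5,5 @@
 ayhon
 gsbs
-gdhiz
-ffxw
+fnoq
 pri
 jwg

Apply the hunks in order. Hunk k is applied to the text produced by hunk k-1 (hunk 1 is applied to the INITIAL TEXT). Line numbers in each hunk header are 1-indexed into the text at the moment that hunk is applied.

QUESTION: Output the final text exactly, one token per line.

Answer: wmhi
dlcay
sbbt
gno
ayhon
gsbs
fnoq
pri
jwg
aniq

Derivation:
Hunk 1: at line 3 remove [fyktc,qnmi,khh] add [ftf,gno,ayhon] -> 13 lines: wmhi dlcay qzm ftf gno ayhon gsbs gdhiz lio nkig ewmt jwg aniq
Hunk 2: at line 2 remove [qzm,ftf] add [sbbt] -> 12 lines: wmhi dlcay sbbt gno ayhon gsbs gdhiz lio nkig ewmt jwg aniq
Hunk 3: at line 6 remove [lio,nkig,ewmt] add [ffxw,pri] -> 11 lines: wmhi dlcay sbbt gno ayhon gsbs gdhiz ffxw pri jwg aniq
Hunk 4: at line 5 remove [gdhiz,ffxw] add [fnoq] -> 10 lines: wmhi dlcay sbbt gno ayhon gsbs fnoq pri jwg aniq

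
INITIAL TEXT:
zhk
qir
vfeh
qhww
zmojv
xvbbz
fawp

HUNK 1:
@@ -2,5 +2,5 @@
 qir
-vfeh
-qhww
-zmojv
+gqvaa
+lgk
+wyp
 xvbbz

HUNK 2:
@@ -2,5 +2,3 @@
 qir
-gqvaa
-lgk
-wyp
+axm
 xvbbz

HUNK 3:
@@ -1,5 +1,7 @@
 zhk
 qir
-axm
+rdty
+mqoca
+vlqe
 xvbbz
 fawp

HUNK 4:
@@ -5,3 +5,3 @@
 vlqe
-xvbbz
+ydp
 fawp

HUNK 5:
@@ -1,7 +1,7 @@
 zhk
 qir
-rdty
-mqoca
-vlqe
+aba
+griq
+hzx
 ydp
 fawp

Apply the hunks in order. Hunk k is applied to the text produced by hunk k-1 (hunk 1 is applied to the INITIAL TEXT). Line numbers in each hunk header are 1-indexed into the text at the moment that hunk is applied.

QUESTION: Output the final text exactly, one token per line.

Hunk 1: at line 2 remove [vfeh,qhww,zmojv] add [gqvaa,lgk,wyp] -> 7 lines: zhk qir gqvaa lgk wyp xvbbz fawp
Hunk 2: at line 2 remove [gqvaa,lgk,wyp] add [axm] -> 5 lines: zhk qir axm xvbbz fawp
Hunk 3: at line 1 remove [axm] add [rdty,mqoca,vlqe] -> 7 lines: zhk qir rdty mqoca vlqe xvbbz fawp
Hunk 4: at line 5 remove [xvbbz] add [ydp] -> 7 lines: zhk qir rdty mqoca vlqe ydp fawp
Hunk 5: at line 1 remove [rdty,mqoca,vlqe] add [aba,griq,hzx] -> 7 lines: zhk qir aba griq hzx ydp fawp

Answer: zhk
qir
aba
griq
hzx
ydp
fawp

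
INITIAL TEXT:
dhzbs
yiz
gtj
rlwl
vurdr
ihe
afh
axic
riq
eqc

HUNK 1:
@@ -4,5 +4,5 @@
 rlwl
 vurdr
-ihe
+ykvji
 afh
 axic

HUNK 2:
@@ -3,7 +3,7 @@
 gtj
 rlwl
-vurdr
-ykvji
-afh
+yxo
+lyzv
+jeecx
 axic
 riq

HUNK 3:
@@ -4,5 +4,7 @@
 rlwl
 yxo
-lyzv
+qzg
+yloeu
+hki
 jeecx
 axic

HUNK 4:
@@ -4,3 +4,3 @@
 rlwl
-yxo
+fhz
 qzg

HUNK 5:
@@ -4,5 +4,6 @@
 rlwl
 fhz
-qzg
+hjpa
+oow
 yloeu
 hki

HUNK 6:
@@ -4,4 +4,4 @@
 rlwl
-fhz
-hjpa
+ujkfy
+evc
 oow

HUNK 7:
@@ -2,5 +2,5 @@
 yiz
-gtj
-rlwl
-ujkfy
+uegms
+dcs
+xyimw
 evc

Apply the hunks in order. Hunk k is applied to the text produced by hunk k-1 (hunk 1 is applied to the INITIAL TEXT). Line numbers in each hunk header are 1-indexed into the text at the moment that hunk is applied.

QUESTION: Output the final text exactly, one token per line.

Answer: dhzbs
yiz
uegms
dcs
xyimw
evc
oow
yloeu
hki
jeecx
axic
riq
eqc

Derivation:
Hunk 1: at line 4 remove [ihe] add [ykvji] -> 10 lines: dhzbs yiz gtj rlwl vurdr ykvji afh axic riq eqc
Hunk 2: at line 3 remove [vurdr,ykvji,afh] add [yxo,lyzv,jeecx] -> 10 lines: dhzbs yiz gtj rlwl yxo lyzv jeecx axic riq eqc
Hunk 3: at line 4 remove [lyzv] add [qzg,yloeu,hki] -> 12 lines: dhzbs yiz gtj rlwl yxo qzg yloeu hki jeecx axic riq eqc
Hunk 4: at line 4 remove [yxo] add [fhz] -> 12 lines: dhzbs yiz gtj rlwl fhz qzg yloeu hki jeecx axic riq eqc
Hunk 5: at line 4 remove [qzg] add [hjpa,oow] -> 13 lines: dhzbs yiz gtj rlwl fhz hjpa oow yloeu hki jeecx axic riq eqc
Hunk 6: at line 4 remove [fhz,hjpa] add [ujkfy,evc] -> 13 lines: dhzbs yiz gtj rlwl ujkfy evc oow yloeu hki jeecx axic riq eqc
Hunk 7: at line 2 remove [gtj,rlwl,ujkfy] add [uegms,dcs,xyimw] -> 13 lines: dhzbs yiz uegms dcs xyimw evc oow yloeu hki jeecx axic riq eqc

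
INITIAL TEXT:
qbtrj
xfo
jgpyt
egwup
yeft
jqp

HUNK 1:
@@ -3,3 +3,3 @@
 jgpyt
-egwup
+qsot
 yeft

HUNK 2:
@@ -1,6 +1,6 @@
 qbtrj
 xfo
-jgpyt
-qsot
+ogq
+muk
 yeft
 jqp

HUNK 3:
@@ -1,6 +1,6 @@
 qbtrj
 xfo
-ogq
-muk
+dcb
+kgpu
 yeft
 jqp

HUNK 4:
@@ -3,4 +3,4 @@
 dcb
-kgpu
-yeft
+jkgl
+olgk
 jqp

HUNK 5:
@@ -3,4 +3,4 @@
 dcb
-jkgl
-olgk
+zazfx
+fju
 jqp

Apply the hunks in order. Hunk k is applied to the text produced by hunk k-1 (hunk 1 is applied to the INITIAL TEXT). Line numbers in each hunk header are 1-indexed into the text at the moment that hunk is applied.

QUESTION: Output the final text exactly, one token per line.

Hunk 1: at line 3 remove [egwup] add [qsot] -> 6 lines: qbtrj xfo jgpyt qsot yeft jqp
Hunk 2: at line 1 remove [jgpyt,qsot] add [ogq,muk] -> 6 lines: qbtrj xfo ogq muk yeft jqp
Hunk 3: at line 1 remove [ogq,muk] add [dcb,kgpu] -> 6 lines: qbtrj xfo dcb kgpu yeft jqp
Hunk 4: at line 3 remove [kgpu,yeft] add [jkgl,olgk] -> 6 lines: qbtrj xfo dcb jkgl olgk jqp
Hunk 5: at line 3 remove [jkgl,olgk] add [zazfx,fju] -> 6 lines: qbtrj xfo dcb zazfx fju jqp

Answer: qbtrj
xfo
dcb
zazfx
fju
jqp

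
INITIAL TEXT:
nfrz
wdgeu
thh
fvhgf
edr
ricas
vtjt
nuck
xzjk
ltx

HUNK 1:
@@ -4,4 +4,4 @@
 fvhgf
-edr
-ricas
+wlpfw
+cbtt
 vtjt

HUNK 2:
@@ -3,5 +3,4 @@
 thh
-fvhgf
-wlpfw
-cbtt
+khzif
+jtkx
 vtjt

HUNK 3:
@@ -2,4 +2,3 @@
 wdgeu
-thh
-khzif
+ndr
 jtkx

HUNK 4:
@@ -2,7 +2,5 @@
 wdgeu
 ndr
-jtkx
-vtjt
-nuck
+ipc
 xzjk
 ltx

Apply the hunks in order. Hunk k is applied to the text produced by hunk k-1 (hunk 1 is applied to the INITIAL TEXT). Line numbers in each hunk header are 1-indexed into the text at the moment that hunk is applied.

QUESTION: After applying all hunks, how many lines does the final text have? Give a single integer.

Hunk 1: at line 4 remove [edr,ricas] add [wlpfw,cbtt] -> 10 lines: nfrz wdgeu thh fvhgf wlpfw cbtt vtjt nuck xzjk ltx
Hunk 2: at line 3 remove [fvhgf,wlpfw,cbtt] add [khzif,jtkx] -> 9 lines: nfrz wdgeu thh khzif jtkx vtjt nuck xzjk ltx
Hunk 3: at line 2 remove [thh,khzif] add [ndr] -> 8 lines: nfrz wdgeu ndr jtkx vtjt nuck xzjk ltx
Hunk 4: at line 2 remove [jtkx,vtjt,nuck] add [ipc] -> 6 lines: nfrz wdgeu ndr ipc xzjk ltx
Final line count: 6

Answer: 6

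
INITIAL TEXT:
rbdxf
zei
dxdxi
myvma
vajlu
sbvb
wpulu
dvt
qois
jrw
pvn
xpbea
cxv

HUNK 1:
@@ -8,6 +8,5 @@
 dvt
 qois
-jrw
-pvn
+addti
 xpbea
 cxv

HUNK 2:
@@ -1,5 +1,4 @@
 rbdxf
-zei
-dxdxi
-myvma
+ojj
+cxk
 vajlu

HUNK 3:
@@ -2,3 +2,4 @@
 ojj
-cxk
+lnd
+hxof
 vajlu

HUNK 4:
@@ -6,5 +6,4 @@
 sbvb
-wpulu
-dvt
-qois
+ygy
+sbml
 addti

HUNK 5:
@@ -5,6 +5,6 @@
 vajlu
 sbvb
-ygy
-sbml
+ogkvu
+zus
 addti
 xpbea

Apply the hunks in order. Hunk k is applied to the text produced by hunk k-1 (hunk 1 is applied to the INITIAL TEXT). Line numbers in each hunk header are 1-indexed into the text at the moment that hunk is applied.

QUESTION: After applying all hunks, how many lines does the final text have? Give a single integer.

Hunk 1: at line 8 remove [jrw,pvn] add [addti] -> 12 lines: rbdxf zei dxdxi myvma vajlu sbvb wpulu dvt qois addti xpbea cxv
Hunk 2: at line 1 remove [zei,dxdxi,myvma] add [ojj,cxk] -> 11 lines: rbdxf ojj cxk vajlu sbvb wpulu dvt qois addti xpbea cxv
Hunk 3: at line 2 remove [cxk] add [lnd,hxof] -> 12 lines: rbdxf ojj lnd hxof vajlu sbvb wpulu dvt qois addti xpbea cxv
Hunk 4: at line 6 remove [wpulu,dvt,qois] add [ygy,sbml] -> 11 lines: rbdxf ojj lnd hxof vajlu sbvb ygy sbml addti xpbea cxv
Hunk 5: at line 5 remove [ygy,sbml] add [ogkvu,zus] -> 11 lines: rbdxf ojj lnd hxof vajlu sbvb ogkvu zus addti xpbea cxv
Final line count: 11

Answer: 11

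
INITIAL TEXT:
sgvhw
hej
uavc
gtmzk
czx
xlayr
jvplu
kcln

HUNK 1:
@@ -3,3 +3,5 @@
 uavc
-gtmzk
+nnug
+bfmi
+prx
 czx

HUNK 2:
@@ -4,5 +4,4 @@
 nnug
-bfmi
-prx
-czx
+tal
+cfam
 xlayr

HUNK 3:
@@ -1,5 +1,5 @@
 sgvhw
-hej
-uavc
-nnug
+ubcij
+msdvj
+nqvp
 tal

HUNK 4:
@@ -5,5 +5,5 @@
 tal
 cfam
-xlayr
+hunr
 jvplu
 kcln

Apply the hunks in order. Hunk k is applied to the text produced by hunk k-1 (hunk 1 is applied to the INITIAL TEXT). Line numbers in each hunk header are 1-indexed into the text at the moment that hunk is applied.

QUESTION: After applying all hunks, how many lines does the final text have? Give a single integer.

Hunk 1: at line 3 remove [gtmzk] add [nnug,bfmi,prx] -> 10 lines: sgvhw hej uavc nnug bfmi prx czx xlayr jvplu kcln
Hunk 2: at line 4 remove [bfmi,prx,czx] add [tal,cfam] -> 9 lines: sgvhw hej uavc nnug tal cfam xlayr jvplu kcln
Hunk 3: at line 1 remove [hej,uavc,nnug] add [ubcij,msdvj,nqvp] -> 9 lines: sgvhw ubcij msdvj nqvp tal cfam xlayr jvplu kcln
Hunk 4: at line 5 remove [xlayr] add [hunr] -> 9 lines: sgvhw ubcij msdvj nqvp tal cfam hunr jvplu kcln
Final line count: 9

Answer: 9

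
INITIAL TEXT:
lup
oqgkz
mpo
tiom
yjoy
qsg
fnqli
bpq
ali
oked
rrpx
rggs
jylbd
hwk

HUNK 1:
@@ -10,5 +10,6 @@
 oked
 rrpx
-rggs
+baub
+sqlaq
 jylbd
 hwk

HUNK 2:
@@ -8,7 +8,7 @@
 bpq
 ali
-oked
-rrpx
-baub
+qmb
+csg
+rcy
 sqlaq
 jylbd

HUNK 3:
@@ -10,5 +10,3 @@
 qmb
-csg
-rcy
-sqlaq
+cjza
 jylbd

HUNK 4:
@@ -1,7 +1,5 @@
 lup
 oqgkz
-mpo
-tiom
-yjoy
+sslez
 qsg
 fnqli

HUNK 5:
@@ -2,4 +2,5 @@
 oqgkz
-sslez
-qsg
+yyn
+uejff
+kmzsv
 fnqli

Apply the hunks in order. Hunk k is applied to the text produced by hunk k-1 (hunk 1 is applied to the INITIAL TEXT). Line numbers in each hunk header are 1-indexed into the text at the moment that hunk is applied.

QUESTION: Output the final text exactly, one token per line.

Hunk 1: at line 10 remove [rggs] add [baub,sqlaq] -> 15 lines: lup oqgkz mpo tiom yjoy qsg fnqli bpq ali oked rrpx baub sqlaq jylbd hwk
Hunk 2: at line 8 remove [oked,rrpx,baub] add [qmb,csg,rcy] -> 15 lines: lup oqgkz mpo tiom yjoy qsg fnqli bpq ali qmb csg rcy sqlaq jylbd hwk
Hunk 3: at line 10 remove [csg,rcy,sqlaq] add [cjza] -> 13 lines: lup oqgkz mpo tiom yjoy qsg fnqli bpq ali qmb cjza jylbd hwk
Hunk 4: at line 1 remove [mpo,tiom,yjoy] add [sslez] -> 11 lines: lup oqgkz sslez qsg fnqli bpq ali qmb cjza jylbd hwk
Hunk 5: at line 2 remove [sslez,qsg] add [yyn,uejff,kmzsv] -> 12 lines: lup oqgkz yyn uejff kmzsv fnqli bpq ali qmb cjza jylbd hwk

Answer: lup
oqgkz
yyn
uejff
kmzsv
fnqli
bpq
ali
qmb
cjza
jylbd
hwk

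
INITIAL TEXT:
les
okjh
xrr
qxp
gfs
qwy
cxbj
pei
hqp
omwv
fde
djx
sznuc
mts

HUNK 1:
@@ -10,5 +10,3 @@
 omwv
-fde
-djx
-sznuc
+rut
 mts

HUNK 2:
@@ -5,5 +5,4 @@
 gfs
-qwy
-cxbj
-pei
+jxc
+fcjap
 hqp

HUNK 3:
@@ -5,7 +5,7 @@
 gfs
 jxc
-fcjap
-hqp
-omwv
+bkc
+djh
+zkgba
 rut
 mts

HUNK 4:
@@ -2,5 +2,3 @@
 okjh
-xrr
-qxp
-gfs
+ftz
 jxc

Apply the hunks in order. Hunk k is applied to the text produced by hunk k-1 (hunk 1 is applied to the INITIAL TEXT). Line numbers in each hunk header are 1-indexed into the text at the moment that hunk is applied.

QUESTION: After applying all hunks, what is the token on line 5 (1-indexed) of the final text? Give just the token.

Hunk 1: at line 10 remove [fde,djx,sznuc] add [rut] -> 12 lines: les okjh xrr qxp gfs qwy cxbj pei hqp omwv rut mts
Hunk 2: at line 5 remove [qwy,cxbj,pei] add [jxc,fcjap] -> 11 lines: les okjh xrr qxp gfs jxc fcjap hqp omwv rut mts
Hunk 3: at line 5 remove [fcjap,hqp,omwv] add [bkc,djh,zkgba] -> 11 lines: les okjh xrr qxp gfs jxc bkc djh zkgba rut mts
Hunk 4: at line 2 remove [xrr,qxp,gfs] add [ftz] -> 9 lines: les okjh ftz jxc bkc djh zkgba rut mts
Final line 5: bkc

Answer: bkc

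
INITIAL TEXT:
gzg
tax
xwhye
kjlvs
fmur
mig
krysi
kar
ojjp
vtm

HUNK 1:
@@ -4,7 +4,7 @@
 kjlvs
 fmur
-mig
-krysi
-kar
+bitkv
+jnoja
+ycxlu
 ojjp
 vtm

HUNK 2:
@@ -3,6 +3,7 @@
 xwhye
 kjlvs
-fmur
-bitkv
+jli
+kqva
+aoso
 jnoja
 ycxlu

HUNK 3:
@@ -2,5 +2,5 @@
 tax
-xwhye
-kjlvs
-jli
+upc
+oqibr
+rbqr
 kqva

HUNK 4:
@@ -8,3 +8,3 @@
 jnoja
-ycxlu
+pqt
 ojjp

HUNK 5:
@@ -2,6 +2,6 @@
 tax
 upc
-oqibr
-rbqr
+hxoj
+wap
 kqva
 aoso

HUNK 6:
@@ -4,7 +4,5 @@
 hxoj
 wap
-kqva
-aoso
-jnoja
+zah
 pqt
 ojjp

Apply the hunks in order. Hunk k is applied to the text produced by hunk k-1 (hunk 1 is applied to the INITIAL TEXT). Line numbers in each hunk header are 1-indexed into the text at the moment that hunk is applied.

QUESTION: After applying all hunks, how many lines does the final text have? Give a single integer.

Hunk 1: at line 4 remove [mig,krysi,kar] add [bitkv,jnoja,ycxlu] -> 10 lines: gzg tax xwhye kjlvs fmur bitkv jnoja ycxlu ojjp vtm
Hunk 2: at line 3 remove [fmur,bitkv] add [jli,kqva,aoso] -> 11 lines: gzg tax xwhye kjlvs jli kqva aoso jnoja ycxlu ojjp vtm
Hunk 3: at line 2 remove [xwhye,kjlvs,jli] add [upc,oqibr,rbqr] -> 11 lines: gzg tax upc oqibr rbqr kqva aoso jnoja ycxlu ojjp vtm
Hunk 4: at line 8 remove [ycxlu] add [pqt] -> 11 lines: gzg tax upc oqibr rbqr kqva aoso jnoja pqt ojjp vtm
Hunk 5: at line 2 remove [oqibr,rbqr] add [hxoj,wap] -> 11 lines: gzg tax upc hxoj wap kqva aoso jnoja pqt ojjp vtm
Hunk 6: at line 4 remove [kqva,aoso,jnoja] add [zah] -> 9 lines: gzg tax upc hxoj wap zah pqt ojjp vtm
Final line count: 9

Answer: 9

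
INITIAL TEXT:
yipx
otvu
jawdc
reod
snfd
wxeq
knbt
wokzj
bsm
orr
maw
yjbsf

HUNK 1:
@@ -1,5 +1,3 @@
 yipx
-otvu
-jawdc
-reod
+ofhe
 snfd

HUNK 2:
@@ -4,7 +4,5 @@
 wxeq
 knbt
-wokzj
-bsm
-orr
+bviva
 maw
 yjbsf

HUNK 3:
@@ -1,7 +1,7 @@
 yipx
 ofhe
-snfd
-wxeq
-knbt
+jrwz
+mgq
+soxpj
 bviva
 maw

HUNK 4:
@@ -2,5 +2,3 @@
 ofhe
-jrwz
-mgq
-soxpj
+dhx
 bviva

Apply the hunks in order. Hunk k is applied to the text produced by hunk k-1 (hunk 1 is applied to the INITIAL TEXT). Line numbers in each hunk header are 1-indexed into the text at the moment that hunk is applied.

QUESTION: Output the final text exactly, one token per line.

Hunk 1: at line 1 remove [otvu,jawdc,reod] add [ofhe] -> 10 lines: yipx ofhe snfd wxeq knbt wokzj bsm orr maw yjbsf
Hunk 2: at line 4 remove [wokzj,bsm,orr] add [bviva] -> 8 lines: yipx ofhe snfd wxeq knbt bviva maw yjbsf
Hunk 3: at line 1 remove [snfd,wxeq,knbt] add [jrwz,mgq,soxpj] -> 8 lines: yipx ofhe jrwz mgq soxpj bviva maw yjbsf
Hunk 4: at line 2 remove [jrwz,mgq,soxpj] add [dhx] -> 6 lines: yipx ofhe dhx bviva maw yjbsf

Answer: yipx
ofhe
dhx
bviva
maw
yjbsf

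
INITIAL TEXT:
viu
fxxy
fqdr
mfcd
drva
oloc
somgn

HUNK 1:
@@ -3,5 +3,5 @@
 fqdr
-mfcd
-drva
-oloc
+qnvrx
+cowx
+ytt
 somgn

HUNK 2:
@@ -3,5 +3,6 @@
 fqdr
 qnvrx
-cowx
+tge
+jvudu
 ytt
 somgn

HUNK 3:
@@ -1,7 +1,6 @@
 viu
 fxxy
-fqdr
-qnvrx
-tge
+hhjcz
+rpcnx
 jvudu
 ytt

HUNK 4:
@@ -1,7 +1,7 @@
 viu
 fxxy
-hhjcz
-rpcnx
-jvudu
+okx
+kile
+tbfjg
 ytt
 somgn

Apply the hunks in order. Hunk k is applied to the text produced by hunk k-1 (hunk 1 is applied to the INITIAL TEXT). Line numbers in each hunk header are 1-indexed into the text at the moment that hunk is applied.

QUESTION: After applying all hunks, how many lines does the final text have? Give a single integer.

Answer: 7

Derivation:
Hunk 1: at line 3 remove [mfcd,drva,oloc] add [qnvrx,cowx,ytt] -> 7 lines: viu fxxy fqdr qnvrx cowx ytt somgn
Hunk 2: at line 3 remove [cowx] add [tge,jvudu] -> 8 lines: viu fxxy fqdr qnvrx tge jvudu ytt somgn
Hunk 3: at line 1 remove [fqdr,qnvrx,tge] add [hhjcz,rpcnx] -> 7 lines: viu fxxy hhjcz rpcnx jvudu ytt somgn
Hunk 4: at line 1 remove [hhjcz,rpcnx,jvudu] add [okx,kile,tbfjg] -> 7 lines: viu fxxy okx kile tbfjg ytt somgn
Final line count: 7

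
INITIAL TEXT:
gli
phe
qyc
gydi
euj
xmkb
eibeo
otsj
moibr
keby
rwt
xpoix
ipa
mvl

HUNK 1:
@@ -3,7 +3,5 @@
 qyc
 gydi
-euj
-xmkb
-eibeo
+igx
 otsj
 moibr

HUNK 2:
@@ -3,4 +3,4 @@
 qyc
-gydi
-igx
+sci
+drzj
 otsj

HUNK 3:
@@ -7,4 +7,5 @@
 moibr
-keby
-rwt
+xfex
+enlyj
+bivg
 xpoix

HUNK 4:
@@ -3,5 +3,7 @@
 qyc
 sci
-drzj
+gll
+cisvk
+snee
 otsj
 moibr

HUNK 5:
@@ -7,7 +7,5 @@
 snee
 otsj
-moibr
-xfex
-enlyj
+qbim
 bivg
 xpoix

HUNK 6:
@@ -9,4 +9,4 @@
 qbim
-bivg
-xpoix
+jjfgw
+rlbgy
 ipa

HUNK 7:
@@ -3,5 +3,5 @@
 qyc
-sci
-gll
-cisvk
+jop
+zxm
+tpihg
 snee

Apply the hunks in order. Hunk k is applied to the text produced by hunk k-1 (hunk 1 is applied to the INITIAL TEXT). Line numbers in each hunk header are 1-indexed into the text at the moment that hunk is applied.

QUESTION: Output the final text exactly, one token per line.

Answer: gli
phe
qyc
jop
zxm
tpihg
snee
otsj
qbim
jjfgw
rlbgy
ipa
mvl

Derivation:
Hunk 1: at line 3 remove [euj,xmkb,eibeo] add [igx] -> 12 lines: gli phe qyc gydi igx otsj moibr keby rwt xpoix ipa mvl
Hunk 2: at line 3 remove [gydi,igx] add [sci,drzj] -> 12 lines: gli phe qyc sci drzj otsj moibr keby rwt xpoix ipa mvl
Hunk 3: at line 7 remove [keby,rwt] add [xfex,enlyj,bivg] -> 13 lines: gli phe qyc sci drzj otsj moibr xfex enlyj bivg xpoix ipa mvl
Hunk 4: at line 3 remove [drzj] add [gll,cisvk,snee] -> 15 lines: gli phe qyc sci gll cisvk snee otsj moibr xfex enlyj bivg xpoix ipa mvl
Hunk 5: at line 7 remove [moibr,xfex,enlyj] add [qbim] -> 13 lines: gli phe qyc sci gll cisvk snee otsj qbim bivg xpoix ipa mvl
Hunk 6: at line 9 remove [bivg,xpoix] add [jjfgw,rlbgy] -> 13 lines: gli phe qyc sci gll cisvk snee otsj qbim jjfgw rlbgy ipa mvl
Hunk 7: at line 3 remove [sci,gll,cisvk] add [jop,zxm,tpihg] -> 13 lines: gli phe qyc jop zxm tpihg snee otsj qbim jjfgw rlbgy ipa mvl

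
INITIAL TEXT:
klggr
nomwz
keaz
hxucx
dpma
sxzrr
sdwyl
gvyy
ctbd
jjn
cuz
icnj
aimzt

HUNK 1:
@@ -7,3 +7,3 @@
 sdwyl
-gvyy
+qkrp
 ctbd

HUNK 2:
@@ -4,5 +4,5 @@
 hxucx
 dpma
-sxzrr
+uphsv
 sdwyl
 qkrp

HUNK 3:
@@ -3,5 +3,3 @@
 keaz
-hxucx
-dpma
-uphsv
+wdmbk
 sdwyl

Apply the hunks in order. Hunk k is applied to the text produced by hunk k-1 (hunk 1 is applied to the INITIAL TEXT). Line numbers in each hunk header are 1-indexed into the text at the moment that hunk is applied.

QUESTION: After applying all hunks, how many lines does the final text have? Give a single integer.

Answer: 11

Derivation:
Hunk 1: at line 7 remove [gvyy] add [qkrp] -> 13 lines: klggr nomwz keaz hxucx dpma sxzrr sdwyl qkrp ctbd jjn cuz icnj aimzt
Hunk 2: at line 4 remove [sxzrr] add [uphsv] -> 13 lines: klggr nomwz keaz hxucx dpma uphsv sdwyl qkrp ctbd jjn cuz icnj aimzt
Hunk 3: at line 3 remove [hxucx,dpma,uphsv] add [wdmbk] -> 11 lines: klggr nomwz keaz wdmbk sdwyl qkrp ctbd jjn cuz icnj aimzt
Final line count: 11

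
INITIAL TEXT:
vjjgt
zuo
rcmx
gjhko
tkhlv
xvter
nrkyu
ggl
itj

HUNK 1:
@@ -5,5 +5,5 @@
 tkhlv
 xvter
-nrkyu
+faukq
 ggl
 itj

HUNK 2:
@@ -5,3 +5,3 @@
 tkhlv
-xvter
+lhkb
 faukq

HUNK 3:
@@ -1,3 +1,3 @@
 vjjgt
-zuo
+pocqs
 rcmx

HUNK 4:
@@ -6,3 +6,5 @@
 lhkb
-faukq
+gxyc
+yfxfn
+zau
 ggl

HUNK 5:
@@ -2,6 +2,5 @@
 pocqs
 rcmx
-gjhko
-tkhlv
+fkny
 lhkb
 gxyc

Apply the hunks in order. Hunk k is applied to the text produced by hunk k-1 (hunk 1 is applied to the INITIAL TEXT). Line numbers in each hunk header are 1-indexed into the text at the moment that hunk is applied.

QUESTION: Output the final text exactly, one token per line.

Hunk 1: at line 5 remove [nrkyu] add [faukq] -> 9 lines: vjjgt zuo rcmx gjhko tkhlv xvter faukq ggl itj
Hunk 2: at line 5 remove [xvter] add [lhkb] -> 9 lines: vjjgt zuo rcmx gjhko tkhlv lhkb faukq ggl itj
Hunk 3: at line 1 remove [zuo] add [pocqs] -> 9 lines: vjjgt pocqs rcmx gjhko tkhlv lhkb faukq ggl itj
Hunk 4: at line 6 remove [faukq] add [gxyc,yfxfn,zau] -> 11 lines: vjjgt pocqs rcmx gjhko tkhlv lhkb gxyc yfxfn zau ggl itj
Hunk 5: at line 2 remove [gjhko,tkhlv] add [fkny] -> 10 lines: vjjgt pocqs rcmx fkny lhkb gxyc yfxfn zau ggl itj

Answer: vjjgt
pocqs
rcmx
fkny
lhkb
gxyc
yfxfn
zau
ggl
itj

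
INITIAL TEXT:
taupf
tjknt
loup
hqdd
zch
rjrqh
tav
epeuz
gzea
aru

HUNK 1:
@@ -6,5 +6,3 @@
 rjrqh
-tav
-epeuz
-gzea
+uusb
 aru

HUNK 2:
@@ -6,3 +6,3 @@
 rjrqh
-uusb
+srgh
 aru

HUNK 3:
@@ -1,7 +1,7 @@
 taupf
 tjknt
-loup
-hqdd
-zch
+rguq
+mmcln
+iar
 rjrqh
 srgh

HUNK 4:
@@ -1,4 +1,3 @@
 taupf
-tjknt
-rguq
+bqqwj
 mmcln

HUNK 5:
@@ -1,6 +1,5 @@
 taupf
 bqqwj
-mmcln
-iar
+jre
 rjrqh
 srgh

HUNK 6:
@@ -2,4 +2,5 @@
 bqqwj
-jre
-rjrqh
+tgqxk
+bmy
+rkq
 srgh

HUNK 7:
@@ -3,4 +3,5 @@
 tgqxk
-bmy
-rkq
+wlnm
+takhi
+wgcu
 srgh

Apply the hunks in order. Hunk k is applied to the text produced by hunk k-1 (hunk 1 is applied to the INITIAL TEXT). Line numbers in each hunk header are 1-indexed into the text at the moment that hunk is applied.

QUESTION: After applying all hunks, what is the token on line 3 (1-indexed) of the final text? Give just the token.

Hunk 1: at line 6 remove [tav,epeuz,gzea] add [uusb] -> 8 lines: taupf tjknt loup hqdd zch rjrqh uusb aru
Hunk 2: at line 6 remove [uusb] add [srgh] -> 8 lines: taupf tjknt loup hqdd zch rjrqh srgh aru
Hunk 3: at line 1 remove [loup,hqdd,zch] add [rguq,mmcln,iar] -> 8 lines: taupf tjknt rguq mmcln iar rjrqh srgh aru
Hunk 4: at line 1 remove [tjknt,rguq] add [bqqwj] -> 7 lines: taupf bqqwj mmcln iar rjrqh srgh aru
Hunk 5: at line 1 remove [mmcln,iar] add [jre] -> 6 lines: taupf bqqwj jre rjrqh srgh aru
Hunk 6: at line 2 remove [jre,rjrqh] add [tgqxk,bmy,rkq] -> 7 lines: taupf bqqwj tgqxk bmy rkq srgh aru
Hunk 7: at line 3 remove [bmy,rkq] add [wlnm,takhi,wgcu] -> 8 lines: taupf bqqwj tgqxk wlnm takhi wgcu srgh aru
Final line 3: tgqxk

Answer: tgqxk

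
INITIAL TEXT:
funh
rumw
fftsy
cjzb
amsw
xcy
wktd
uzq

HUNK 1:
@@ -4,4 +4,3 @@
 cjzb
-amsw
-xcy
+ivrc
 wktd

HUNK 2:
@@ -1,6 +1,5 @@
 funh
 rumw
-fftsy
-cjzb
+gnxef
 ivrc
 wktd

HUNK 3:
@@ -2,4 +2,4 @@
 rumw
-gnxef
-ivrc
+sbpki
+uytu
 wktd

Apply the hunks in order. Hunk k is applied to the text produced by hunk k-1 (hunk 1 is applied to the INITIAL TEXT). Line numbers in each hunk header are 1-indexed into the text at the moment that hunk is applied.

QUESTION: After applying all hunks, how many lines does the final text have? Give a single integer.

Answer: 6

Derivation:
Hunk 1: at line 4 remove [amsw,xcy] add [ivrc] -> 7 lines: funh rumw fftsy cjzb ivrc wktd uzq
Hunk 2: at line 1 remove [fftsy,cjzb] add [gnxef] -> 6 lines: funh rumw gnxef ivrc wktd uzq
Hunk 3: at line 2 remove [gnxef,ivrc] add [sbpki,uytu] -> 6 lines: funh rumw sbpki uytu wktd uzq
Final line count: 6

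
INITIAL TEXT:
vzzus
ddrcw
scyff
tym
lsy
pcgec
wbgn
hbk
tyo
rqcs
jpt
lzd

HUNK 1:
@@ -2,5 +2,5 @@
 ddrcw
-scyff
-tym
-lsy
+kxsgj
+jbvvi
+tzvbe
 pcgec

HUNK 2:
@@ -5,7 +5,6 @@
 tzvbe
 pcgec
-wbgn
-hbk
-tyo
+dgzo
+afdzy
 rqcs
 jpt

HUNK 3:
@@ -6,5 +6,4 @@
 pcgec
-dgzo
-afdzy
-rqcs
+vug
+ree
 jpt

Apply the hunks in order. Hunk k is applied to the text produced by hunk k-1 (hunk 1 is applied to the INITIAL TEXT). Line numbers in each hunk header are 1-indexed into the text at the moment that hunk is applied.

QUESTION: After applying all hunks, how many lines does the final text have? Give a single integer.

Answer: 10

Derivation:
Hunk 1: at line 2 remove [scyff,tym,lsy] add [kxsgj,jbvvi,tzvbe] -> 12 lines: vzzus ddrcw kxsgj jbvvi tzvbe pcgec wbgn hbk tyo rqcs jpt lzd
Hunk 2: at line 5 remove [wbgn,hbk,tyo] add [dgzo,afdzy] -> 11 lines: vzzus ddrcw kxsgj jbvvi tzvbe pcgec dgzo afdzy rqcs jpt lzd
Hunk 3: at line 6 remove [dgzo,afdzy,rqcs] add [vug,ree] -> 10 lines: vzzus ddrcw kxsgj jbvvi tzvbe pcgec vug ree jpt lzd
Final line count: 10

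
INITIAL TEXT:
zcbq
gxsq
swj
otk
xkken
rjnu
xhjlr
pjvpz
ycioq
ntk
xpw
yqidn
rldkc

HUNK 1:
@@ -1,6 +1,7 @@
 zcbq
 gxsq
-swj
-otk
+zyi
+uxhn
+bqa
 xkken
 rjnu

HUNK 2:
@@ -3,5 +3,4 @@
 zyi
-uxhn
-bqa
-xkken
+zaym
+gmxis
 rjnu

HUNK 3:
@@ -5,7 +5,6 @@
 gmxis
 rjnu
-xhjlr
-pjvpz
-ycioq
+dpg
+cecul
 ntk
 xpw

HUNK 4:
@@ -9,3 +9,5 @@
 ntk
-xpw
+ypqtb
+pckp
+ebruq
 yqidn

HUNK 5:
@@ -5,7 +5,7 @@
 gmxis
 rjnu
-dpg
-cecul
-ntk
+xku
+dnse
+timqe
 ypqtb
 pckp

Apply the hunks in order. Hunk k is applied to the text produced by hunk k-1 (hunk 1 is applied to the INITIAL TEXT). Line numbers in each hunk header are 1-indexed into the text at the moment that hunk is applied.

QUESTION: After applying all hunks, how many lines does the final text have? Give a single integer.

Answer: 14

Derivation:
Hunk 1: at line 1 remove [swj,otk] add [zyi,uxhn,bqa] -> 14 lines: zcbq gxsq zyi uxhn bqa xkken rjnu xhjlr pjvpz ycioq ntk xpw yqidn rldkc
Hunk 2: at line 3 remove [uxhn,bqa,xkken] add [zaym,gmxis] -> 13 lines: zcbq gxsq zyi zaym gmxis rjnu xhjlr pjvpz ycioq ntk xpw yqidn rldkc
Hunk 3: at line 5 remove [xhjlr,pjvpz,ycioq] add [dpg,cecul] -> 12 lines: zcbq gxsq zyi zaym gmxis rjnu dpg cecul ntk xpw yqidn rldkc
Hunk 4: at line 9 remove [xpw] add [ypqtb,pckp,ebruq] -> 14 lines: zcbq gxsq zyi zaym gmxis rjnu dpg cecul ntk ypqtb pckp ebruq yqidn rldkc
Hunk 5: at line 5 remove [dpg,cecul,ntk] add [xku,dnse,timqe] -> 14 lines: zcbq gxsq zyi zaym gmxis rjnu xku dnse timqe ypqtb pckp ebruq yqidn rldkc
Final line count: 14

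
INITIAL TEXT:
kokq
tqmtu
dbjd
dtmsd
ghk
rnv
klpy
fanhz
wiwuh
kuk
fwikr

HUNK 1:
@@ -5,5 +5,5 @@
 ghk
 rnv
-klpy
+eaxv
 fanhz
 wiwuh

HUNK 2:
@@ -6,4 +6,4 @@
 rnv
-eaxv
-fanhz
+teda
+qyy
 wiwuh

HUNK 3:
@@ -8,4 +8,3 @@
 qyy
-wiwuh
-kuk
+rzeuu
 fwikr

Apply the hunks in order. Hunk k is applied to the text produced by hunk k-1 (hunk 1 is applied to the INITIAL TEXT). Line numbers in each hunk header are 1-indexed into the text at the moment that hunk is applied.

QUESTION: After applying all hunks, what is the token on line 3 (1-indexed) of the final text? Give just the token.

Hunk 1: at line 5 remove [klpy] add [eaxv] -> 11 lines: kokq tqmtu dbjd dtmsd ghk rnv eaxv fanhz wiwuh kuk fwikr
Hunk 2: at line 6 remove [eaxv,fanhz] add [teda,qyy] -> 11 lines: kokq tqmtu dbjd dtmsd ghk rnv teda qyy wiwuh kuk fwikr
Hunk 3: at line 8 remove [wiwuh,kuk] add [rzeuu] -> 10 lines: kokq tqmtu dbjd dtmsd ghk rnv teda qyy rzeuu fwikr
Final line 3: dbjd

Answer: dbjd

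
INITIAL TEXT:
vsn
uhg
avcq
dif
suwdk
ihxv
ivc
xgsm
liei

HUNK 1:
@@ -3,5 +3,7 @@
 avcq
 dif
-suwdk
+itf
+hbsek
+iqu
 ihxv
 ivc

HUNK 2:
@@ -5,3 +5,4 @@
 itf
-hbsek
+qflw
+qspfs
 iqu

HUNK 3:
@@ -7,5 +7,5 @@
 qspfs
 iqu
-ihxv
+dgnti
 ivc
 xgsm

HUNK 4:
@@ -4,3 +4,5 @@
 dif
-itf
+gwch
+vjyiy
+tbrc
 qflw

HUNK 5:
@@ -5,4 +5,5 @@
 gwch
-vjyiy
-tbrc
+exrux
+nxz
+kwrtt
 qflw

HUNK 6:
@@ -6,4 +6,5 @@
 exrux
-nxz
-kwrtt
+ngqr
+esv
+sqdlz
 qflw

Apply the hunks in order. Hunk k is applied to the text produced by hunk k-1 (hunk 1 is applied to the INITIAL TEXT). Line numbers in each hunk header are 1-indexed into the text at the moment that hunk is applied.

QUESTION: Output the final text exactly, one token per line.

Hunk 1: at line 3 remove [suwdk] add [itf,hbsek,iqu] -> 11 lines: vsn uhg avcq dif itf hbsek iqu ihxv ivc xgsm liei
Hunk 2: at line 5 remove [hbsek] add [qflw,qspfs] -> 12 lines: vsn uhg avcq dif itf qflw qspfs iqu ihxv ivc xgsm liei
Hunk 3: at line 7 remove [ihxv] add [dgnti] -> 12 lines: vsn uhg avcq dif itf qflw qspfs iqu dgnti ivc xgsm liei
Hunk 4: at line 4 remove [itf] add [gwch,vjyiy,tbrc] -> 14 lines: vsn uhg avcq dif gwch vjyiy tbrc qflw qspfs iqu dgnti ivc xgsm liei
Hunk 5: at line 5 remove [vjyiy,tbrc] add [exrux,nxz,kwrtt] -> 15 lines: vsn uhg avcq dif gwch exrux nxz kwrtt qflw qspfs iqu dgnti ivc xgsm liei
Hunk 6: at line 6 remove [nxz,kwrtt] add [ngqr,esv,sqdlz] -> 16 lines: vsn uhg avcq dif gwch exrux ngqr esv sqdlz qflw qspfs iqu dgnti ivc xgsm liei

Answer: vsn
uhg
avcq
dif
gwch
exrux
ngqr
esv
sqdlz
qflw
qspfs
iqu
dgnti
ivc
xgsm
liei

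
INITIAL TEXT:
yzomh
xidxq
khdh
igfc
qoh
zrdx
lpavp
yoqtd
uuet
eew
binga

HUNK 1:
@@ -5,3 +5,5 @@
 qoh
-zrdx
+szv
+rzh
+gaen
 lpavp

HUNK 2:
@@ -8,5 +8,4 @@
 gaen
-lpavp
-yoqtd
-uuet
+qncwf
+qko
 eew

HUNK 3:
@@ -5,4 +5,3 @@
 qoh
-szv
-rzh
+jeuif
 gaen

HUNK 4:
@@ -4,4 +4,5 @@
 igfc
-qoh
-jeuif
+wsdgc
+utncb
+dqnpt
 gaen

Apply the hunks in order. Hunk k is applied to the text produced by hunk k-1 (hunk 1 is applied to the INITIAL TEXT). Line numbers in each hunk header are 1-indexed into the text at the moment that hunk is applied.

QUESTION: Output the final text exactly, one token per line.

Answer: yzomh
xidxq
khdh
igfc
wsdgc
utncb
dqnpt
gaen
qncwf
qko
eew
binga

Derivation:
Hunk 1: at line 5 remove [zrdx] add [szv,rzh,gaen] -> 13 lines: yzomh xidxq khdh igfc qoh szv rzh gaen lpavp yoqtd uuet eew binga
Hunk 2: at line 8 remove [lpavp,yoqtd,uuet] add [qncwf,qko] -> 12 lines: yzomh xidxq khdh igfc qoh szv rzh gaen qncwf qko eew binga
Hunk 3: at line 5 remove [szv,rzh] add [jeuif] -> 11 lines: yzomh xidxq khdh igfc qoh jeuif gaen qncwf qko eew binga
Hunk 4: at line 4 remove [qoh,jeuif] add [wsdgc,utncb,dqnpt] -> 12 lines: yzomh xidxq khdh igfc wsdgc utncb dqnpt gaen qncwf qko eew binga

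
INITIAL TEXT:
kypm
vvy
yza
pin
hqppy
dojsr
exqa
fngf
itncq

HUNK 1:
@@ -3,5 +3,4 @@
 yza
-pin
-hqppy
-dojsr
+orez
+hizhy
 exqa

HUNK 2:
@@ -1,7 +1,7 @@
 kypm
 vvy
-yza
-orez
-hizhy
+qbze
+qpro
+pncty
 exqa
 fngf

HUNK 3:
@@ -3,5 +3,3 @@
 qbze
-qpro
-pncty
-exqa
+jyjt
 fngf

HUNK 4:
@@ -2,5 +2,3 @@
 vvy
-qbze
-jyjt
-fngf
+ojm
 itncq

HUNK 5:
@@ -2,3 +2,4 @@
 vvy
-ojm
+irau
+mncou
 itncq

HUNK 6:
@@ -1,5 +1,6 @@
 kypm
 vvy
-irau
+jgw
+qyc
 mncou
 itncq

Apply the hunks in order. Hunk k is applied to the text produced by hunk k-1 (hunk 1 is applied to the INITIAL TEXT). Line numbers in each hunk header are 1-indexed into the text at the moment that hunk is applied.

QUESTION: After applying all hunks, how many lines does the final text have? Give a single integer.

Answer: 6

Derivation:
Hunk 1: at line 3 remove [pin,hqppy,dojsr] add [orez,hizhy] -> 8 lines: kypm vvy yza orez hizhy exqa fngf itncq
Hunk 2: at line 1 remove [yza,orez,hizhy] add [qbze,qpro,pncty] -> 8 lines: kypm vvy qbze qpro pncty exqa fngf itncq
Hunk 3: at line 3 remove [qpro,pncty,exqa] add [jyjt] -> 6 lines: kypm vvy qbze jyjt fngf itncq
Hunk 4: at line 2 remove [qbze,jyjt,fngf] add [ojm] -> 4 lines: kypm vvy ojm itncq
Hunk 5: at line 2 remove [ojm] add [irau,mncou] -> 5 lines: kypm vvy irau mncou itncq
Hunk 6: at line 1 remove [irau] add [jgw,qyc] -> 6 lines: kypm vvy jgw qyc mncou itncq
Final line count: 6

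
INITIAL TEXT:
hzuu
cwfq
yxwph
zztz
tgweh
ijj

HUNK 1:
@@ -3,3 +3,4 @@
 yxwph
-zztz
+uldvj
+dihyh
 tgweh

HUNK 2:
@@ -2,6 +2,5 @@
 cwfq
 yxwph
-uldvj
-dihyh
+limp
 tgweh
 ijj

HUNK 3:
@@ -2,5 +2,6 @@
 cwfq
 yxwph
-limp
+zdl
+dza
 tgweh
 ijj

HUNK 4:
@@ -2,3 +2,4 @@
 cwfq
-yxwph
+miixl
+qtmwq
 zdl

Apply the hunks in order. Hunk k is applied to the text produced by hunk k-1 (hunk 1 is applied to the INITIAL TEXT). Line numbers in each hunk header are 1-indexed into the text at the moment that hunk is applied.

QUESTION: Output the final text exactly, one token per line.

Answer: hzuu
cwfq
miixl
qtmwq
zdl
dza
tgweh
ijj

Derivation:
Hunk 1: at line 3 remove [zztz] add [uldvj,dihyh] -> 7 lines: hzuu cwfq yxwph uldvj dihyh tgweh ijj
Hunk 2: at line 2 remove [uldvj,dihyh] add [limp] -> 6 lines: hzuu cwfq yxwph limp tgweh ijj
Hunk 3: at line 2 remove [limp] add [zdl,dza] -> 7 lines: hzuu cwfq yxwph zdl dza tgweh ijj
Hunk 4: at line 2 remove [yxwph] add [miixl,qtmwq] -> 8 lines: hzuu cwfq miixl qtmwq zdl dza tgweh ijj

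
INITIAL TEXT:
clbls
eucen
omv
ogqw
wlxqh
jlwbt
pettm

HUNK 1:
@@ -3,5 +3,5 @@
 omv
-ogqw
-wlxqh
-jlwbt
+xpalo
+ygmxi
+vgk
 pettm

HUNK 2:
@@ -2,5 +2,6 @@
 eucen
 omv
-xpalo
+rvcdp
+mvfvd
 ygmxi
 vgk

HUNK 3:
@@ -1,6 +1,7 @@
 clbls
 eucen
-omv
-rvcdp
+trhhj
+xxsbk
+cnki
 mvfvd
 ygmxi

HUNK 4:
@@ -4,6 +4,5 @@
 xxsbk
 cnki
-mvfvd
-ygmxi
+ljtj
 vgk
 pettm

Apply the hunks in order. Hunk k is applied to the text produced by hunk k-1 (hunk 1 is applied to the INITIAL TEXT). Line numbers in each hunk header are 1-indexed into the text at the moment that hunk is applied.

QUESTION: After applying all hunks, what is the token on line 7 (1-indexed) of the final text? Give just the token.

Hunk 1: at line 3 remove [ogqw,wlxqh,jlwbt] add [xpalo,ygmxi,vgk] -> 7 lines: clbls eucen omv xpalo ygmxi vgk pettm
Hunk 2: at line 2 remove [xpalo] add [rvcdp,mvfvd] -> 8 lines: clbls eucen omv rvcdp mvfvd ygmxi vgk pettm
Hunk 3: at line 1 remove [omv,rvcdp] add [trhhj,xxsbk,cnki] -> 9 lines: clbls eucen trhhj xxsbk cnki mvfvd ygmxi vgk pettm
Hunk 4: at line 4 remove [mvfvd,ygmxi] add [ljtj] -> 8 lines: clbls eucen trhhj xxsbk cnki ljtj vgk pettm
Final line 7: vgk

Answer: vgk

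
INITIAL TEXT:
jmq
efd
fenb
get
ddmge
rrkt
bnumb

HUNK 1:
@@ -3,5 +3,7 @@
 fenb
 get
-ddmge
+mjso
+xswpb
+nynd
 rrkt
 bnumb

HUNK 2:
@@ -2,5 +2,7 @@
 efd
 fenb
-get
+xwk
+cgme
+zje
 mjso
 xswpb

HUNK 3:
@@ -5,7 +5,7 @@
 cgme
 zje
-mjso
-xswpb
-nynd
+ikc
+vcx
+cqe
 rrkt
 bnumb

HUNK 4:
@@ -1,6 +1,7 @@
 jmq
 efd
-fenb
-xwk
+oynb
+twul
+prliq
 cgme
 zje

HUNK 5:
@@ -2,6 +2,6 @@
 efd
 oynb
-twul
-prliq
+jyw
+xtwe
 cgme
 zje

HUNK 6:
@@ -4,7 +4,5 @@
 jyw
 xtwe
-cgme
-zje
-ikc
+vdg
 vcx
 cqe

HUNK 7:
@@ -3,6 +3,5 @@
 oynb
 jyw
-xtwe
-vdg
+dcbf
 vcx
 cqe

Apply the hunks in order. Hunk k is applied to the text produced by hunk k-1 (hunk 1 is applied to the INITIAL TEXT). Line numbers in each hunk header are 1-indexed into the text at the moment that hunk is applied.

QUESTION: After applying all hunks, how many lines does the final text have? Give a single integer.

Answer: 9

Derivation:
Hunk 1: at line 3 remove [ddmge] add [mjso,xswpb,nynd] -> 9 lines: jmq efd fenb get mjso xswpb nynd rrkt bnumb
Hunk 2: at line 2 remove [get] add [xwk,cgme,zje] -> 11 lines: jmq efd fenb xwk cgme zje mjso xswpb nynd rrkt bnumb
Hunk 3: at line 5 remove [mjso,xswpb,nynd] add [ikc,vcx,cqe] -> 11 lines: jmq efd fenb xwk cgme zje ikc vcx cqe rrkt bnumb
Hunk 4: at line 1 remove [fenb,xwk] add [oynb,twul,prliq] -> 12 lines: jmq efd oynb twul prliq cgme zje ikc vcx cqe rrkt bnumb
Hunk 5: at line 2 remove [twul,prliq] add [jyw,xtwe] -> 12 lines: jmq efd oynb jyw xtwe cgme zje ikc vcx cqe rrkt bnumb
Hunk 6: at line 4 remove [cgme,zje,ikc] add [vdg] -> 10 lines: jmq efd oynb jyw xtwe vdg vcx cqe rrkt bnumb
Hunk 7: at line 3 remove [xtwe,vdg] add [dcbf] -> 9 lines: jmq efd oynb jyw dcbf vcx cqe rrkt bnumb
Final line count: 9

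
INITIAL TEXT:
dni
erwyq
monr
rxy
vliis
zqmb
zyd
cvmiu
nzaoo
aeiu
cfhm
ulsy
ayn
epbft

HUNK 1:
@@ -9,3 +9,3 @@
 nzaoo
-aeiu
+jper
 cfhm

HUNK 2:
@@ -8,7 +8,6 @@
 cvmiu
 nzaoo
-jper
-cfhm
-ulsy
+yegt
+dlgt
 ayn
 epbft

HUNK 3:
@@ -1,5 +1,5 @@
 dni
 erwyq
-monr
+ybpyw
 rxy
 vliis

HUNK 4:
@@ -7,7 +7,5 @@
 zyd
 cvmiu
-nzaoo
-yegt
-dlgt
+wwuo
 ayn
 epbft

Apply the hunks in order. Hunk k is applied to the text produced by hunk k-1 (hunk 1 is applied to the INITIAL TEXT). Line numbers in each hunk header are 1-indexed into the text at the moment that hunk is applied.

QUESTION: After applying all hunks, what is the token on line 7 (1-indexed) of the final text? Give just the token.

Answer: zyd

Derivation:
Hunk 1: at line 9 remove [aeiu] add [jper] -> 14 lines: dni erwyq monr rxy vliis zqmb zyd cvmiu nzaoo jper cfhm ulsy ayn epbft
Hunk 2: at line 8 remove [jper,cfhm,ulsy] add [yegt,dlgt] -> 13 lines: dni erwyq monr rxy vliis zqmb zyd cvmiu nzaoo yegt dlgt ayn epbft
Hunk 3: at line 1 remove [monr] add [ybpyw] -> 13 lines: dni erwyq ybpyw rxy vliis zqmb zyd cvmiu nzaoo yegt dlgt ayn epbft
Hunk 4: at line 7 remove [nzaoo,yegt,dlgt] add [wwuo] -> 11 lines: dni erwyq ybpyw rxy vliis zqmb zyd cvmiu wwuo ayn epbft
Final line 7: zyd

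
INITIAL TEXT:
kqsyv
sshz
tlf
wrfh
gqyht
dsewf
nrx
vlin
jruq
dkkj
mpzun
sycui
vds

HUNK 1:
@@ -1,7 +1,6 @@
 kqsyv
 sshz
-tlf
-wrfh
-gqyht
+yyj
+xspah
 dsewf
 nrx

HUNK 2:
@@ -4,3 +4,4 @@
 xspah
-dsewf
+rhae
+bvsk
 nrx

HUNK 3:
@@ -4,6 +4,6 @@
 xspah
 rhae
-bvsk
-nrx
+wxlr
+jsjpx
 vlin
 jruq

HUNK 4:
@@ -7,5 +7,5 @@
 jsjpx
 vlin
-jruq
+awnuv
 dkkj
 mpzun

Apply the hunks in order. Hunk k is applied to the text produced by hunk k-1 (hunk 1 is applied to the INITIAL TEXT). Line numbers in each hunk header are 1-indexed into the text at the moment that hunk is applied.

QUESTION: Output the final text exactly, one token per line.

Answer: kqsyv
sshz
yyj
xspah
rhae
wxlr
jsjpx
vlin
awnuv
dkkj
mpzun
sycui
vds

Derivation:
Hunk 1: at line 1 remove [tlf,wrfh,gqyht] add [yyj,xspah] -> 12 lines: kqsyv sshz yyj xspah dsewf nrx vlin jruq dkkj mpzun sycui vds
Hunk 2: at line 4 remove [dsewf] add [rhae,bvsk] -> 13 lines: kqsyv sshz yyj xspah rhae bvsk nrx vlin jruq dkkj mpzun sycui vds
Hunk 3: at line 4 remove [bvsk,nrx] add [wxlr,jsjpx] -> 13 lines: kqsyv sshz yyj xspah rhae wxlr jsjpx vlin jruq dkkj mpzun sycui vds
Hunk 4: at line 7 remove [jruq] add [awnuv] -> 13 lines: kqsyv sshz yyj xspah rhae wxlr jsjpx vlin awnuv dkkj mpzun sycui vds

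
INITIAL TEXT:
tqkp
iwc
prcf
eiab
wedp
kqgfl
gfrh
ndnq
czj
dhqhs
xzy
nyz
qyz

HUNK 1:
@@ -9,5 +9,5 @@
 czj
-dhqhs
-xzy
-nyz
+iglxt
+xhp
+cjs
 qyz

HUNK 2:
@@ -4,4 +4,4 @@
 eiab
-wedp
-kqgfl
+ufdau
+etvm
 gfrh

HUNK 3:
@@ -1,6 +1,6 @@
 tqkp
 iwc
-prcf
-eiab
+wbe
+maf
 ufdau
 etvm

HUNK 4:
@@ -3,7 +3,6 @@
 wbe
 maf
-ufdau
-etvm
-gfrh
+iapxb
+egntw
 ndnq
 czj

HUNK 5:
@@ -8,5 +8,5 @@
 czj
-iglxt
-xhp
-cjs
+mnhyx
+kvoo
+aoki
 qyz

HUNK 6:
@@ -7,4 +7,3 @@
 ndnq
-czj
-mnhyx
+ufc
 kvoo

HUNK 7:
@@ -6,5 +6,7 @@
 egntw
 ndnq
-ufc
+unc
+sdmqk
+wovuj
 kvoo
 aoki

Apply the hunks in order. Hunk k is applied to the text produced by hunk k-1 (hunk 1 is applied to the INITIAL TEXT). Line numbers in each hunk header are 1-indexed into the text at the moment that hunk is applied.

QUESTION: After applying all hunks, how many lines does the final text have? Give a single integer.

Hunk 1: at line 9 remove [dhqhs,xzy,nyz] add [iglxt,xhp,cjs] -> 13 lines: tqkp iwc prcf eiab wedp kqgfl gfrh ndnq czj iglxt xhp cjs qyz
Hunk 2: at line 4 remove [wedp,kqgfl] add [ufdau,etvm] -> 13 lines: tqkp iwc prcf eiab ufdau etvm gfrh ndnq czj iglxt xhp cjs qyz
Hunk 3: at line 1 remove [prcf,eiab] add [wbe,maf] -> 13 lines: tqkp iwc wbe maf ufdau etvm gfrh ndnq czj iglxt xhp cjs qyz
Hunk 4: at line 3 remove [ufdau,etvm,gfrh] add [iapxb,egntw] -> 12 lines: tqkp iwc wbe maf iapxb egntw ndnq czj iglxt xhp cjs qyz
Hunk 5: at line 8 remove [iglxt,xhp,cjs] add [mnhyx,kvoo,aoki] -> 12 lines: tqkp iwc wbe maf iapxb egntw ndnq czj mnhyx kvoo aoki qyz
Hunk 6: at line 7 remove [czj,mnhyx] add [ufc] -> 11 lines: tqkp iwc wbe maf iapxb egntw ndnq ufc kvoo aoki qyz
Hunk 7: at line 6 remove [ufc] add [unc,sdmqk,wovuj] -> 13 lines: tqkp iwc wbe maf iapxb egntw ndnq unc sdmqk wovuj kvoo aoki qyz
Final line count: 13

Answer: 13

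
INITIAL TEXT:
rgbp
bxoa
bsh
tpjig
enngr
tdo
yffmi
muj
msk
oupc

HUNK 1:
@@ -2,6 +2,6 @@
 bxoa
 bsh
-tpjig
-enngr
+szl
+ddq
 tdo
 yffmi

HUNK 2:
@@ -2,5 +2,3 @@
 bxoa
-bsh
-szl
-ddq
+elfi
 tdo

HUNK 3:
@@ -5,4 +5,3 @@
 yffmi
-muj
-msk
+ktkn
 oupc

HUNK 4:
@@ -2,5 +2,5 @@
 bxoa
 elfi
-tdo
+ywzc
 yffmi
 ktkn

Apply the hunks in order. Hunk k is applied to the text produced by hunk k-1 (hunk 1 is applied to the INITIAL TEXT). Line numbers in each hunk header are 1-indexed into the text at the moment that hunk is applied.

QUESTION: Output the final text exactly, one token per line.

Answer: rgbp
bxoa
elfi
ywzc
yffmi
ktkn
oupc

Derivation:
Hunk 1: at line 2 remove [tpjig,enngr] add [szl,ddq] -> 10 lines: rgbp bxoa bsh szl ddq tdo yffmi muj msk oupc
Hunk 2: at line 2 remove [bsh,szl,ddq] add [elfi] -> 8 lines: rgbp bxoa elfi tdo yffmi muj msk oupc
Hunk 3: at line 5 remove [muj,msk] add [ktkn] -> 7 lines: rgbp bxoa elfi tdo yffmi ktkn oupc
Hunk 4: at line 2 remove [tdo] add [ywzc] -> 7 lines: rgbp bxoa elfi ywzc yffmi ktkn oupc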